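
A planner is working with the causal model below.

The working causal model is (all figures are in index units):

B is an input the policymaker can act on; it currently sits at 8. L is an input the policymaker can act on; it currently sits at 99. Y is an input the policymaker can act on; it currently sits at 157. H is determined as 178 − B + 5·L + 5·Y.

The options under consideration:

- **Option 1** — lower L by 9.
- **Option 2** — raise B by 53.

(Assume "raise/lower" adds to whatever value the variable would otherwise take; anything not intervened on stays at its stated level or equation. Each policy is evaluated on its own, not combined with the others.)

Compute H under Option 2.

1397

Option 2 (B + 53):
  B = 8 + 53 = 61
  L = 99
  Y = 157
  H = 178 − 61 + 5·99 + 5·157 = 1397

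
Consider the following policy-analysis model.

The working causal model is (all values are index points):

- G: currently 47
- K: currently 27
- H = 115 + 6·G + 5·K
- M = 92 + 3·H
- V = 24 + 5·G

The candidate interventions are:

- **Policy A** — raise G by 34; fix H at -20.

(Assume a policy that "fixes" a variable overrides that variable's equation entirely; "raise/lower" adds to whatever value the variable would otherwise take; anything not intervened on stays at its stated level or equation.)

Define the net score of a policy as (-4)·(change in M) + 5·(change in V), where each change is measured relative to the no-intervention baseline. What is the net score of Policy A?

Baseline:
  G = 47
  K = 27
  H = 115 + 6·47 + 5·27 = 532
  M = 92 + 3·532 = 1688
  V = 24 + 5·47 = 259
Policy A (G + 34, H := -20):
  G = 47 + 34 = 81
  K = 27
  H = -20
  M = 92 + 3·(-20) = 32
  V = 24 + 5·81 = 429
ΔM = 32 − 1688 = -1656; ΔV = 429 − 259 = 170
Score = (-4)·(-1656) + 5·170 = 7474

7474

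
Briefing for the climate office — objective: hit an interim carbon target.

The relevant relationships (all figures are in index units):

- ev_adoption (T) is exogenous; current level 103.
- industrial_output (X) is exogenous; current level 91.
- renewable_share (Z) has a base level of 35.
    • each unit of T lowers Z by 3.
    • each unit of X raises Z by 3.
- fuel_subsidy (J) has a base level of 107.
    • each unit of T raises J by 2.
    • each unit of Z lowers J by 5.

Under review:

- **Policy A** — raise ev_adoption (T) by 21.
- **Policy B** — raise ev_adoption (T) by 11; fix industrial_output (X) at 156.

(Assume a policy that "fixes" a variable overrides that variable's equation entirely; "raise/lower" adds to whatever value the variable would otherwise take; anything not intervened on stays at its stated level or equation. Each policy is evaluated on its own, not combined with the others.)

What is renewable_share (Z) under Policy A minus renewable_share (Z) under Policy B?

-225

Policy A (T + 21):
  T = 103 + 21 = 124
  X = 91
  Z = 35 − 3·124 + 3·91 = -64
Policy B (T + 11, X := 156):
  T = 103 + 11 = 114
  X = 156
  Z = 35 − 3·114 + 3·156 = 161
Z: -64 − 161 = -225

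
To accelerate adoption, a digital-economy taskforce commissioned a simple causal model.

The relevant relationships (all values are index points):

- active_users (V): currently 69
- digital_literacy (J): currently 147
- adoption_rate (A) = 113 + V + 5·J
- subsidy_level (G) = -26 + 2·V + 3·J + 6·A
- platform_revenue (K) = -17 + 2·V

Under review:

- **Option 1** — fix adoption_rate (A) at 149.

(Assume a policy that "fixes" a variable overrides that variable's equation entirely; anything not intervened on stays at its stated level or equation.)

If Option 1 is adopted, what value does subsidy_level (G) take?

Option 1 (A := 149):
  V = 69
  J = 147
  A = 149
  G = -26 + 2·69 + 3·147 + 6·149 = 1447

1447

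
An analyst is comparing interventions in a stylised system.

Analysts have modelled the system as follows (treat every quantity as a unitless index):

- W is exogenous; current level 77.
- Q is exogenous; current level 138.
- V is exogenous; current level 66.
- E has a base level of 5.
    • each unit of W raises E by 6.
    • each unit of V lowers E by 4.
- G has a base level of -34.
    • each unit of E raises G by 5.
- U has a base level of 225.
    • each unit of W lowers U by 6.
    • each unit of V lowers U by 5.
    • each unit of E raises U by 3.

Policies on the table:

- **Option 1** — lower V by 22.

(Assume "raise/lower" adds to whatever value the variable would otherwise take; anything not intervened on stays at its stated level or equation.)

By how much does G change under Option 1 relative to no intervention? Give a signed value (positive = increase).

440

Baseline:
  W = 77
  V = 66
  E = 5 + 6·77 − 4·66 = 203
  G = -34 + 5·203 = 981
Option 1 (V − 22):
  W = 77
  V = 66 − 22 = 44
  E = 5 + 6·77 − 4·44 = 291
  G = -34 + 5·291 = 1421
Change in G: 1421 − 981 = 440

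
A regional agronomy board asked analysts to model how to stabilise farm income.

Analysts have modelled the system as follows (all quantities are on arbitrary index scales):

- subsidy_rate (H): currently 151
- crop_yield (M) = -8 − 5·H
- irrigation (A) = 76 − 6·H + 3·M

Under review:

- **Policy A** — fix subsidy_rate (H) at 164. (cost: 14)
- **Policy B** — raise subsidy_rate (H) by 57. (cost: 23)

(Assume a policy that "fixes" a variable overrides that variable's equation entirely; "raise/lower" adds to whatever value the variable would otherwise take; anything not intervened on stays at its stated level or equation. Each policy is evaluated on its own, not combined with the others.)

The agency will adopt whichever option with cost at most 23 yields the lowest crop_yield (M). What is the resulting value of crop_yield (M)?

-1048

Policy A (H := 164):
  H = 164
  M = -8 − 5·164 = -828
Policy B (H + 57):
  H = 151 + 57 = 208
  M = -8 − 5·208 = -1048
Comparing — Policy A: M=-828, Policy B: M=-1048. Lowest is -1048 (Policy B).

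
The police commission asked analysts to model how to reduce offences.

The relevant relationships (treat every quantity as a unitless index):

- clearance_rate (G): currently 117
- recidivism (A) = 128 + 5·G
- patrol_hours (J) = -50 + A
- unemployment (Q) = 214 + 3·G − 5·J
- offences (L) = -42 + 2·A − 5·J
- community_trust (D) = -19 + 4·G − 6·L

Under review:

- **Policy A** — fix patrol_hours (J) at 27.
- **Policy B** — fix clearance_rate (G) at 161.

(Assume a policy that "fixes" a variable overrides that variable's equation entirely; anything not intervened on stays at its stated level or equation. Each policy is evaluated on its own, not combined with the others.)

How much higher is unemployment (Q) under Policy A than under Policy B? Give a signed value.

4148

Policy A (J := 27):
  G = 117
  A = 128 + 5·117 = 713
  J = 27
  Q = 214 + 3·117 − 5·27 = 430
Policy B (G := 161):
  G = 161
  A = 128 + 5·161 = 933
  J = -50 + 933 = 883
  Q = 214 + 3·161 − 5·883 = -3718
Q: 430 − (-3718) = 4148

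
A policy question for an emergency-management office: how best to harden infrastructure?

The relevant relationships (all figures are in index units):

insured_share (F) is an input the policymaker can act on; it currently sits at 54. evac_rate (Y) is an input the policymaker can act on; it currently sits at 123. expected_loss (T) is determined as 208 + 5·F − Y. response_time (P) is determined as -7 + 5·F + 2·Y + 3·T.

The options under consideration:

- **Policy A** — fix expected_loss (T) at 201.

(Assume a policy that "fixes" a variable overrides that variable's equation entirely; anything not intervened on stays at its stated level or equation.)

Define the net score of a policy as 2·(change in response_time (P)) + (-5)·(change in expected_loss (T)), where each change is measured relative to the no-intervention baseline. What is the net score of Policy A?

Baseline:
  F = 54
  Y = 123
  T = 208 + 5·54 − 123 = 355
  P = -7 + 5·54 + 2·123 + 3·355 = 1574
Policy A (T := 201):
  F = 54
  Y = 123
  T = 201
  P = -7 + 5·54 + 2·123 + 3·201 = 1112
ΔP = 1112 − 1574 = -462; ΔT = 201 − 355 = -154
Score = 2·(-462) + (-5)·(-154) = -154

-154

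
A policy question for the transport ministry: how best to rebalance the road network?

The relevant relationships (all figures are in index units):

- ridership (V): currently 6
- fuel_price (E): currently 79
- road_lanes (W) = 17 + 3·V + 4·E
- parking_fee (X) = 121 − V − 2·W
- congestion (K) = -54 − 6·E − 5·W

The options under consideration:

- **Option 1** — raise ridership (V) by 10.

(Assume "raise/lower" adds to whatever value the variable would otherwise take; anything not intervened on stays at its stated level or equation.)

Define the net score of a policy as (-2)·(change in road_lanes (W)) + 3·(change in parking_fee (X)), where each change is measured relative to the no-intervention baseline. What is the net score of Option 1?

-270

Baseline:
  V = 6
  E = 79
  W = 17 + 3·6 + 4·79 = 351
  X = 121 − 6 − 2·351 = -587
Option 1 (V + 10):
  V = 6 + 10 = 16
  E = 79
  W = 17 + 3·16 + 4·79 = 381
  X = 121 − 16 − 2·381 = -657
ΔW = 381 − 351 = 30; ΔX = -657 − (-587) = -70
Score = (-2)·30 + 3·(-70) = -270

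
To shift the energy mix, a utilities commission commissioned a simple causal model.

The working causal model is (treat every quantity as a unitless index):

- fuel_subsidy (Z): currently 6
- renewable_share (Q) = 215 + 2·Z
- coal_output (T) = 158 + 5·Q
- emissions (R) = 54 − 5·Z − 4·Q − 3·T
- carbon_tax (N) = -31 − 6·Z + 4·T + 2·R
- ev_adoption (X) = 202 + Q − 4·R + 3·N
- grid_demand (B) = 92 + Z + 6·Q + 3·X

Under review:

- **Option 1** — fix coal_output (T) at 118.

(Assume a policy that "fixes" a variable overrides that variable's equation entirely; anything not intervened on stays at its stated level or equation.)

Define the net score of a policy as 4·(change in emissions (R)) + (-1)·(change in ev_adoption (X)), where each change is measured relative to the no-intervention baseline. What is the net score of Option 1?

21150

Baseline:
  Z = 6
  Q = 215 + 2·6 = 227
  T = 158 + 5·227 = 1293
  R = 54 − 5·6 − 4·227 − 3·1293 = -4763
  N = -31 − 6·6 + 4·1293 + 2·(-4763) = -4421
  X = 202 + 227 − 4·(-4763) + 3·(-4421) = 6218
Option 1 (T := 118):
  Z = 6
  Q = 215 + 2·6 = 227
  T = 118
  R = 54 − 5·6 − 4·227 − 3·118 = -1238
  N = -31 − 6·6 + 4·118 + 2·(-1238) = -2071
  X = 202 + 227 − 4·(-1238) + 3·(-2071) = -832
ΔR = -1238 − (-4763) = 3525; ΔX = -832 − 6218 = -7050
Score = 4·3525 + (-1)·(-7050) = 21150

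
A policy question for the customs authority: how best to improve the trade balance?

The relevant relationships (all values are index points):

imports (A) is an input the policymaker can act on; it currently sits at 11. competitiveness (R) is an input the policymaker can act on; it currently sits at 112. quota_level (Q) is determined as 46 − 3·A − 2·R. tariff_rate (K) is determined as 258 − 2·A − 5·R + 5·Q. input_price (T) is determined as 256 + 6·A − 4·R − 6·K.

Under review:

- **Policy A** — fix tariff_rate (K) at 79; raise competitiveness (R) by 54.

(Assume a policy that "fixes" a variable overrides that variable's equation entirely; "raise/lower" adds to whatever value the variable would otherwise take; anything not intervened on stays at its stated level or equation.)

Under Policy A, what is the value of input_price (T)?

-816

Policy A (K := 79, R + 54):
  A = 11
  R = 112 + 54 = 166
  Q = 46 − 3·11 − 2·166 = -319
  K = 79
  T = 256 + 6·11 − 4·166 − 6·79 = -816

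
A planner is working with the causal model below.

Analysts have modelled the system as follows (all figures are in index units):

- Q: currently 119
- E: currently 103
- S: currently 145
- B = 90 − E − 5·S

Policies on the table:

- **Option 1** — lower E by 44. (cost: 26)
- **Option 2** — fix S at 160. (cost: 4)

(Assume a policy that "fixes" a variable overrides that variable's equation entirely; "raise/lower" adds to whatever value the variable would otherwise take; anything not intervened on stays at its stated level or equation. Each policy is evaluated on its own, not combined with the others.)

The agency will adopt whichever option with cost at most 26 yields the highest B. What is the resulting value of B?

-694

Option 1 (E − 44):
  E = 103 − 44 = 59
  S = 145
  B = 90 − 59 − 5·145 = -694
Option 2 (S := 160):
  E = 103
  S = 160
  B = 90 − 103 − 5·160 = -813
Comparing — Option 1: B=-694, Option 2: B=-813. Highest is -694 (Option 1).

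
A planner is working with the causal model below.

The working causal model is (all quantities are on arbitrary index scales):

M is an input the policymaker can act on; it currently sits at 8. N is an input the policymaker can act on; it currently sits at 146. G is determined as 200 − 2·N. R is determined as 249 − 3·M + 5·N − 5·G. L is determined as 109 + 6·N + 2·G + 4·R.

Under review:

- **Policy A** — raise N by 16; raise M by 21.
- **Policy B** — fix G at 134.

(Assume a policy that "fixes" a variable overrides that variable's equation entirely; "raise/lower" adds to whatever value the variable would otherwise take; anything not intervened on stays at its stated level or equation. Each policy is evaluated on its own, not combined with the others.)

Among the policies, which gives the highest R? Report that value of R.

1592

Policy A (N + 16, M + 21):
  M = 8 + 21 = 29
  N = 146 + 16 = 162
  G = 200 − 2·162 = -124
  R = 249 − 3·29 + 5·162 − 5·(-124) = 1592
Policy B (G := 134):
  M = 8
  N = 146
  G = 134
  R = 249 − 3·8 + 5·146 − 5·134 = 285
Comparing — Policy A: R=1592, Policy B: R=285. Highest is 1592 (Policy A).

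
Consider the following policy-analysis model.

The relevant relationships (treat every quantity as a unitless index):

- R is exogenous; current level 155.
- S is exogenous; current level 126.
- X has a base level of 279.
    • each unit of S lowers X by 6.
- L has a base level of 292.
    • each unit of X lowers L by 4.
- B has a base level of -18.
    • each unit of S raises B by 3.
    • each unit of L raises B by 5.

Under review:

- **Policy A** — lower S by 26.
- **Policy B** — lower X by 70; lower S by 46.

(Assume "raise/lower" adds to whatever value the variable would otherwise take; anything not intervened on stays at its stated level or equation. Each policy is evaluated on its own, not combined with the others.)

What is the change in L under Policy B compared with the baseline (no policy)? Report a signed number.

Baseline:
  S = 126
  X = 279 − 6·126 = -477
  L = 292 − 4·(-477) = 2200
Policy B (X − 70, S − 46):
  S = 126 − 46 = 80
  X = 279 − 6·80 (−70 from intervention) = -271
  L = 292 − 4·(-271) = 1376
Change in L: 1376 − 2200 = -824

-824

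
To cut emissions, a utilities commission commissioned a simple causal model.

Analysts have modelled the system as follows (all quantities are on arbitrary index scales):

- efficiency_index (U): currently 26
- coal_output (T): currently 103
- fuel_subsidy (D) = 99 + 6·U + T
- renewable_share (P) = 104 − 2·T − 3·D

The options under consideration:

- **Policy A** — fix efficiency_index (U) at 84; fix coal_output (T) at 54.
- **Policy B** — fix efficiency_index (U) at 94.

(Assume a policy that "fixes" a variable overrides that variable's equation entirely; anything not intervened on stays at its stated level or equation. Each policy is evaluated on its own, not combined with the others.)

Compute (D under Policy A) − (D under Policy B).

Policy A (U := 84, T := 54):
  U = 84
  T = 54
  D = 99 + 6·84 + 54 = 657
Policy B (U := 94):
  U = 94
  T = 103
  D = 99 + 6·94 + 103 = 766
D: 657 − 766 = -109

-109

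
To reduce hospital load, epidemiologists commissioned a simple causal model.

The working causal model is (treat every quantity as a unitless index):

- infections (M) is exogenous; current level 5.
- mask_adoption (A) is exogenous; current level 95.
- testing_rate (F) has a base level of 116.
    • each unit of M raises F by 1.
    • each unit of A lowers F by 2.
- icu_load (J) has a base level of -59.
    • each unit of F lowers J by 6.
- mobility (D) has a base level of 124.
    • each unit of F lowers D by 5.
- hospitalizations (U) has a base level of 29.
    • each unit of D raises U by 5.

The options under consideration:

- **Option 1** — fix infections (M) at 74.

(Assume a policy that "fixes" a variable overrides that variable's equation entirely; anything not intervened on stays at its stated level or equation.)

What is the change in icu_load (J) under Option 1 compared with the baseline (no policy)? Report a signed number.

-414

Baseline:
  M = 5
  A = 95
  F = 116 + 5 − 2·95 = -69
  J = -59 − 6·(-69) = 355
Option 1 (M := 74):
  M = 74
  A = 95
  F = 116 + 74 − 2·95 = 0
  J = -59 − 6·0 = -59
Change in J: -59 − 355 = -414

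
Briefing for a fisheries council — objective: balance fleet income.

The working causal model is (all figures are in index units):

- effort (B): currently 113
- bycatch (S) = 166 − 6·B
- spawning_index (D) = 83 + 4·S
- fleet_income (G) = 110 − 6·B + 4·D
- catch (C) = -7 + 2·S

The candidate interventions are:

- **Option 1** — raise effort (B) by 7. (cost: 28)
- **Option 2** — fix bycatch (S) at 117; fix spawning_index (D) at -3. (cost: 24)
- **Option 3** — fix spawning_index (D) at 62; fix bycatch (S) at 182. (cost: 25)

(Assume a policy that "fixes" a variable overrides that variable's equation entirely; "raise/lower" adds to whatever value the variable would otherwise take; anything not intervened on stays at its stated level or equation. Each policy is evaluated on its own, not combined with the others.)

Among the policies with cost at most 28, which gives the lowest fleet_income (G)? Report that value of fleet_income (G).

Option 1 (B + 7):
  B = 113 + 7 = 120
  S = 166 − 6·120 = -554
  D = 83 + 4·(-554) = -2133
  G = 110 − 6·120 + 4·(-2133) = -9142
Option 2 (S := 117, D := -3):
  B = 113
  S = 117
  D = -3
  G = 110 − 6·113 + 4·(-3) = -580
Option 3 (D := 62, S := 182):
  B = 113
  S = 182
  D = 62
  G = 110 − 6·113 + 4·62 = -320
Comparing — Option 1: G=-9142, Option 2: G=-580, Option 3: G=-320. Lowest is -9142 (Option 1).

-9142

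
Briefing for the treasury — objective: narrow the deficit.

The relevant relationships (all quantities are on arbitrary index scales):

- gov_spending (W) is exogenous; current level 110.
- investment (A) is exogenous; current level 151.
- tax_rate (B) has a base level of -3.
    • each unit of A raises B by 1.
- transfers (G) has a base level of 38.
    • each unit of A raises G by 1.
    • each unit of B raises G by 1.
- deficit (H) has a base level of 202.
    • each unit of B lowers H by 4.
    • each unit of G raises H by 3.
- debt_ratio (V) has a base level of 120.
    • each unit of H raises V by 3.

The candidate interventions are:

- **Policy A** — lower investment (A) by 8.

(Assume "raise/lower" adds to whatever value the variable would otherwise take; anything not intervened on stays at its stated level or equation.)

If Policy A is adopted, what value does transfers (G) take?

Policy A (A − 8):
  A = 151 − 8 = 143
  B = -3 + 143 = 140
  G = 38 + 143 + 140 = 321

321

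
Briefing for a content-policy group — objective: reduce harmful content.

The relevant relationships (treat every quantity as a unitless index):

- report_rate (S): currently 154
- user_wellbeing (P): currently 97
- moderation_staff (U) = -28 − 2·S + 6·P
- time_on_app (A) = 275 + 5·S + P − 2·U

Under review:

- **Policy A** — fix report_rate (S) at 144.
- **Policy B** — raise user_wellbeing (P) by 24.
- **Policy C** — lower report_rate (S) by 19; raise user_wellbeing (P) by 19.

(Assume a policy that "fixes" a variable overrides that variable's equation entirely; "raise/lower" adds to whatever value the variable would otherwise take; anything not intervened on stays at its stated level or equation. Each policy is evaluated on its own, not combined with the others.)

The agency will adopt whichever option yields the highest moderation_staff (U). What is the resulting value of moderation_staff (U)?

398

Policy A (S := 144):
  S = 144
  P = 97
  U = -28 − 2·144 + 6·97 = 266
Policy B (P + 24):
  S = 154
  P = 97 + 24 = 121
  U = -28 − 2·154 + 6·121 = 390
Policy C (S − 19, P + 19):
  S = 154 − 19 = 135
  P = 97 + 19 = 116
  U = -28 − 2·135 + 6·116 = 398
Comparing — Policy A: U=266, Policy B: U=390, Policy C: U=398. Highest is 398 (Policy C).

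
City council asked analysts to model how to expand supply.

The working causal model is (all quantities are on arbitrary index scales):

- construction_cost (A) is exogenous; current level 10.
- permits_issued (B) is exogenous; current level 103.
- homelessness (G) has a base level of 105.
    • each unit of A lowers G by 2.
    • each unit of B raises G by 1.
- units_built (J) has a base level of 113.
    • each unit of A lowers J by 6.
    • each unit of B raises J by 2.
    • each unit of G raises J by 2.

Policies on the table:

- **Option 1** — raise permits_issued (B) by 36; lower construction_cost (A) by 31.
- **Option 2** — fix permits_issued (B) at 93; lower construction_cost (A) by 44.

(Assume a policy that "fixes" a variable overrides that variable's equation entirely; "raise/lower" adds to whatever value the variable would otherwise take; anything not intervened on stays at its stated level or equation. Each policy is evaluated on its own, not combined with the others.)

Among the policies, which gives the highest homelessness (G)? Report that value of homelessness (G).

Option 1 (B + 36, A − 31):
  A = 10 − 31 = -21
  B = 103 + 36 = 139
  G = 105 − 2·(-21) + 139 = 286
Option 2 (B := 93, A − 44):
  A = 10 − 44 = -34
  B = 93
  G = 105 − 2·(-34) + 93 = 266
Comparing — Option 1: G=286, Option 2: G=266. Highest is 286 (Option 1).

286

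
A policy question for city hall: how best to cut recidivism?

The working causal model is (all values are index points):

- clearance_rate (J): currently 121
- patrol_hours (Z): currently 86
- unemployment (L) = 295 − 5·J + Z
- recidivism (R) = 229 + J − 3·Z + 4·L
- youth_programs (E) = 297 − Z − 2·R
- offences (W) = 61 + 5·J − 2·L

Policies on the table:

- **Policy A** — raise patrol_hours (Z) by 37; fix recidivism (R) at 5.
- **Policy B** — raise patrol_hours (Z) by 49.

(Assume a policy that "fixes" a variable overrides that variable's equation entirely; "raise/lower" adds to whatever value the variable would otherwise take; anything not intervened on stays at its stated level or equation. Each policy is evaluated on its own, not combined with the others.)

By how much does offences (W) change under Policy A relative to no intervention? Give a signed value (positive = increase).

Baseline:
  J = 121
  Z = 86
  L = 295 − 5·121 + 86 = -224
  W = 61 + 5·121 − 2·(-224) = 1114
Policy A (Z + 37, R := 5):
  J = 121
  Z = 86 + 37 = 123
  L = 295 − 5·121 + 123 = -187
  W = 61 + 5·121 − 2·(-187) = 1040
Change in W: 1040 − 1114 = -74

-74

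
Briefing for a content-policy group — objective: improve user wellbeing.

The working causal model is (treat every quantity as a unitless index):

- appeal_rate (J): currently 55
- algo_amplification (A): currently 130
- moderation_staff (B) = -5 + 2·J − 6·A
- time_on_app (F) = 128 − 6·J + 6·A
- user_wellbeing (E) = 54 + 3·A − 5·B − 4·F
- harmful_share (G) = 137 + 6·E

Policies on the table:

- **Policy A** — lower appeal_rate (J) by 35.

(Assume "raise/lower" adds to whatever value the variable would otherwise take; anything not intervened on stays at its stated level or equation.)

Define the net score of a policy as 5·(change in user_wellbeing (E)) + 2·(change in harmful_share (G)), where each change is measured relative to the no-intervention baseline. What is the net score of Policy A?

-8330

Baseline:
  J = 55
  A = 130
  B = -5 + 2·55 − 6·130 = -675
  F = 128 − 6·55 + 6·130 = 578
  E = 54 + 3·130 − 5·(-675) − 4·578 = 1507
  G = 137 + 6·1507 = 9179
Policy A (J − 35):
  J = 55 − 35 = 20
  A = 130
  B = -5 + 2·20 − 6·130 = -745
  F = 128 − 6·20 + 6·130 = 788
  E = 54 + 3·130 − 5·(-745) − 4·788 = 1017
  G = 137 + 6·1017 = 6239
ΔE = 1017 − 1507 = -490; ΔG = 6239 − 9179 = -2940
Score = 5·(-490) + 2·(-2940) = -8330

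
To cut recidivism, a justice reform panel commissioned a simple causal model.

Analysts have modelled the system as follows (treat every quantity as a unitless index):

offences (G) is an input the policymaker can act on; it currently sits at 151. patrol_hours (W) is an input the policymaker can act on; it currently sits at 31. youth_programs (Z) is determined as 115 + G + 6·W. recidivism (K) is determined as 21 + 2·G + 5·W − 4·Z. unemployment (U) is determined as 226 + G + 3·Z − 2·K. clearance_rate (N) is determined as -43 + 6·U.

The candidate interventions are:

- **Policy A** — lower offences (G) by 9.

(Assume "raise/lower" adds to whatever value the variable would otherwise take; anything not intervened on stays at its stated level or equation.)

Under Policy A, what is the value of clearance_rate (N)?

Policy A (G − 9):
  G = 151 − 9 = 142
  W = 31
  Z = 115 + 142 + 6·31 = 443
  K = 21 + 2·142 + 5·31 − 4·443 = -1312
  U = 226 + 142 + 3·443 − 2·(-1312) = 4321
  N = -43 + 6·4321 = 25883

25883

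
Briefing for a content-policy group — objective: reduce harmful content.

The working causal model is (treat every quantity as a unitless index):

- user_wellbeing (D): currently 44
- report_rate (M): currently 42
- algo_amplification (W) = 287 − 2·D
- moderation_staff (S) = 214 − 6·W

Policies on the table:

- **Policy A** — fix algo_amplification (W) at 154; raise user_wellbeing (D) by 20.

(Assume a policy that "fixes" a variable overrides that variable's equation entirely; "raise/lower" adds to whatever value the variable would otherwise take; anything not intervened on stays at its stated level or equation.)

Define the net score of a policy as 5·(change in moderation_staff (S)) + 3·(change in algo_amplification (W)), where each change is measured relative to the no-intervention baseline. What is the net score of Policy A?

1215

Baseline:
  D = 44
  W = 287 − 2·44 = 199
  S = 214 − 6·199 = -980
Policy A (W := 154, D + 20):
  D = 44 + 20 = 64
  W = 154
  S = 214 − 6·154 = -710
ΔS = -710 − (-980) = 270; ΔW = 154 − 199 = -45
Score = 5·270 + 3·(-45) = 1215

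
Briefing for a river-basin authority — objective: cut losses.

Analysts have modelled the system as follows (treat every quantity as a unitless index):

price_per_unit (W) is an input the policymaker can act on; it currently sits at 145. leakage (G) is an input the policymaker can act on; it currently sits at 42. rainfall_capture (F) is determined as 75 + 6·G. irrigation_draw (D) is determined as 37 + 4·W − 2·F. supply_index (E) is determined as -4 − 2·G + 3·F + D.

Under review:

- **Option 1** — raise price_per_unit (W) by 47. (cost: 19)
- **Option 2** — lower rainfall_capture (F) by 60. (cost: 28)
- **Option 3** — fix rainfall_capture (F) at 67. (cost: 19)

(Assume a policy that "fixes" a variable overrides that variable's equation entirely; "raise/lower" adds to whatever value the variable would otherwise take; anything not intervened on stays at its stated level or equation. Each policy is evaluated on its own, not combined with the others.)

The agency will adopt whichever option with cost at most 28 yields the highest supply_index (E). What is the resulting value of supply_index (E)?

1044

Option 1 (W + 47):
  W = 145 + 47 = 192
  G = 42
  F = 75 + 6·42 = 327
  D = 37 + 4·192 − 2·327 = 151
  E = -4 − 2·42 + 3·327 + 151 = 1044
Option 2 (F − 60):
  W = 145
  G = 42
  F = 75 + 6·42 (−60 from intervention) = 267
  D = 37 + 4·145 − 2·267 = 83
  E = -4 − 2·42 + 3·267 + 83 = 796
Option 3 (F := 67):
  W = 145
  G = 42
  F = 67
  D = 37 + 4·145 − 2·67 = 483
  E = -4 − 2·42 + 3·67 + 483 = 596
Comparing — Option 1: E=1044, Option 2: E=796, Option 3: E=596. Highest is 1044 (Option 1).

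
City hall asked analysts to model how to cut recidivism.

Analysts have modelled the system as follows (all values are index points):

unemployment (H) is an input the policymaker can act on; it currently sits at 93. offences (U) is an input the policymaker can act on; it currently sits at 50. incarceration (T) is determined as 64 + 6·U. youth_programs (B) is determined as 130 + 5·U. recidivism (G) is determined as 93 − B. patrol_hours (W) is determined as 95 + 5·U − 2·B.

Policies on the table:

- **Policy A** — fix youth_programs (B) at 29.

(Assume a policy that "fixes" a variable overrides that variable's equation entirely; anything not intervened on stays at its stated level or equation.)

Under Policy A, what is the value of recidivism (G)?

Policy A (B := 29):
  U = 50
  B = 29
  G = 93 − 29 = 64

64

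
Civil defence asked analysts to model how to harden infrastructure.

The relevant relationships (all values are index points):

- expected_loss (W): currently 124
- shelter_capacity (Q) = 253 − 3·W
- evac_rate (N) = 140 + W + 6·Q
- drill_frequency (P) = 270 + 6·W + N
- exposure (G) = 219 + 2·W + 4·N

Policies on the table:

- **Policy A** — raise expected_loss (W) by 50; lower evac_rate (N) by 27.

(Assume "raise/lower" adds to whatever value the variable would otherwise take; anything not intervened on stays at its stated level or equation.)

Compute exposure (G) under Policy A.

Policy A (W + 50, N − 27):
  W = 124 + 50 = 174
  Q = 253 − 3·174 = -269
  N = 140 + 174 + 6·(-269) (−27 from intervention) = -1327
  G = 219 + 2·174 + 4·(-1327) = -4741

-4741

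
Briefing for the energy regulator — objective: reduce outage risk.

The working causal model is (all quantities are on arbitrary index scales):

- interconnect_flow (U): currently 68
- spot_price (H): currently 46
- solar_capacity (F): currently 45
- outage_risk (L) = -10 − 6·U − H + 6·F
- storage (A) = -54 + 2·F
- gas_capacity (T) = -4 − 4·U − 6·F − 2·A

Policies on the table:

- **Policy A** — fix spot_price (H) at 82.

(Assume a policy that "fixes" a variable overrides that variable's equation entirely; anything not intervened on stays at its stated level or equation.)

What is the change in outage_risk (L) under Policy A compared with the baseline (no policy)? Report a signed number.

Baseline:
  U = 68
  H = 46
  F = 45
  L = -10 − 6·68 − 46 + 6·45 = -194
Policy A (H := 82):
  U = 68
  H = 82
  F = 45
  L = -10 − 6·68 − 82 + 6·45 = -230
Change in L: -230 − (-194) = -36

-36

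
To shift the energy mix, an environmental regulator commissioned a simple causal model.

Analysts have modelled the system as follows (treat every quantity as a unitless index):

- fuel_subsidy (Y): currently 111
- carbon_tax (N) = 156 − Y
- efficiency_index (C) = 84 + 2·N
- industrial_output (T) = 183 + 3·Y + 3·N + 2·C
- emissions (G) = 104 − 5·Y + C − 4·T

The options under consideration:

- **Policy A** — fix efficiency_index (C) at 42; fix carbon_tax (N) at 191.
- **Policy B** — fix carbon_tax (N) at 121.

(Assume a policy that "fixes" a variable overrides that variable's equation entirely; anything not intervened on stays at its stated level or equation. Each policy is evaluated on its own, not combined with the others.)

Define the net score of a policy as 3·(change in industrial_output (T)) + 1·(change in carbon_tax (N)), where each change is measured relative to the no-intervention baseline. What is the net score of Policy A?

Baseline:
  Y = 111
  N = 156 − 111 = 45
  C = 84 + 2·45 = 174
  T = 183 + 3·111 + 3·45 + 2·174 = 999
Policy A (C := 42, N := 191):
  Y = 111
  N = 191
  C = 42
  T = 183 + 3·111 + 3·191 + 2·42 = 1173
ΔT = 1173 − 999 = 174; ΔN = 191 − 45 = 146
Score = 3·174 + 1·146 = 668

668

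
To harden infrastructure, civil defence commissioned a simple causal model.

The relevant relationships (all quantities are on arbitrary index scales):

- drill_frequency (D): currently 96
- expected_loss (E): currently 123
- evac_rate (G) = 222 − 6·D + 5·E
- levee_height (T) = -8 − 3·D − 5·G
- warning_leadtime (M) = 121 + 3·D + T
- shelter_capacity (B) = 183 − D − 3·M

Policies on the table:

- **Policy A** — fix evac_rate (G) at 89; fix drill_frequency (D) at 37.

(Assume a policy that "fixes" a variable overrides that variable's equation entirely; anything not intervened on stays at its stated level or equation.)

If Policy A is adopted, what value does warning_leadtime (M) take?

Policy A (G := 89, D := 37):
  D = 37
  E = 123
  G = 89
  T = -8 − 3·37 − 5·89 = -564
  M = 121 + 3·37 + (-564) = -332

-332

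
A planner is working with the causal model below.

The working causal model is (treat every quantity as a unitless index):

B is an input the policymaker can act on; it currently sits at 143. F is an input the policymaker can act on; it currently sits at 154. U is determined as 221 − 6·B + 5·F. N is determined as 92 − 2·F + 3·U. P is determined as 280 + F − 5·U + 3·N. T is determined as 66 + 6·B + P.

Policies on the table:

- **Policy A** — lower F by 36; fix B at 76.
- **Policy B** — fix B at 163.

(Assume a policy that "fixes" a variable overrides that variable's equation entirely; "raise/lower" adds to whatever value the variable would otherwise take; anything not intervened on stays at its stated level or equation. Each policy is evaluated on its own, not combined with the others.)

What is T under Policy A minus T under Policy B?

Policy A (F − 36, B := 76):
  B = 76
  F = 154 − 36 = 118
  U = 221 − 6·76 + 5·118 = 355
  N = 92 − 2·118 + 3·355 = 921
  P = 280 + 118 − 5·355 + 3·921 = 1386
  T = 66 + 6·76 + 1386 = 1908
Policy B (B := 163):
  B = 163
  F = 154
  U = 221 − 6·163 + 5·154 = 13
  N = 92 − 2·154 + 3·13 = -177
  P = 280 + 154 − 5·13 + 3·(-177) = -162
  T = 66 + 6·163 + (-162) = 882
T: 1908 − 882 = 1026

1026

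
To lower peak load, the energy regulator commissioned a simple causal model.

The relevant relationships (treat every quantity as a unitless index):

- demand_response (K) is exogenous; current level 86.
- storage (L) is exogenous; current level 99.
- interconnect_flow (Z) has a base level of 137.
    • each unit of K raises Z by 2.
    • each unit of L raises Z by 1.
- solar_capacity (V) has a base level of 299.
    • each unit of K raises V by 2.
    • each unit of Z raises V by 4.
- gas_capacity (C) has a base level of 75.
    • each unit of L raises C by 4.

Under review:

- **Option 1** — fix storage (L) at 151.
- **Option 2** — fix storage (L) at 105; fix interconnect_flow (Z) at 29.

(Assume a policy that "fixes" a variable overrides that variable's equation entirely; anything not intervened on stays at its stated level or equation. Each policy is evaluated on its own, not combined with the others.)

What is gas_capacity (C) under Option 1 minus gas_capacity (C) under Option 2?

Option 1 (L := 151):
  L = 151
  C = 75 + 4·151 = 679
Option 2 (L := 105, Z := 29):
  L = 105
  C = 75 + 4·105 = 495
C: 679 − 495 = 184

184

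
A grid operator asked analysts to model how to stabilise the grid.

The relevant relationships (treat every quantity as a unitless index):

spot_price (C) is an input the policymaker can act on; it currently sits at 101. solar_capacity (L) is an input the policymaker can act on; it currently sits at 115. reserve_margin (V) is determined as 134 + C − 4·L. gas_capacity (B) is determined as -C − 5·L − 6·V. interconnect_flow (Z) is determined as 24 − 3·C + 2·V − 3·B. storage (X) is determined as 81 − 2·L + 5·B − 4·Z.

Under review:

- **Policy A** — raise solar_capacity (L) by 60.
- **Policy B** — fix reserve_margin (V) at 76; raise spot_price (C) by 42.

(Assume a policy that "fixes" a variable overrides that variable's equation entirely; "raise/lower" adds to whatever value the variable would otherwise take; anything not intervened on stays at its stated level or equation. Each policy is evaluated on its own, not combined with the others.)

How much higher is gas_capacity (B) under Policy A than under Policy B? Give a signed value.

2988

Policy A (L + 60):
  C = 101
  L = 115 + 60 = 175
  V = 134 + 101 − 4·175 = -465
  B = 0 − 101 − 5·175 − 6·(-465) = 1814
Policy B (V := 76, C + 42):
  C = 101 + 42 = 143
  L = 115
  V = 76
  B = 0 − 143 − 5·115 − 6·76 = -1174
B: 1814 − (-1174) = 2988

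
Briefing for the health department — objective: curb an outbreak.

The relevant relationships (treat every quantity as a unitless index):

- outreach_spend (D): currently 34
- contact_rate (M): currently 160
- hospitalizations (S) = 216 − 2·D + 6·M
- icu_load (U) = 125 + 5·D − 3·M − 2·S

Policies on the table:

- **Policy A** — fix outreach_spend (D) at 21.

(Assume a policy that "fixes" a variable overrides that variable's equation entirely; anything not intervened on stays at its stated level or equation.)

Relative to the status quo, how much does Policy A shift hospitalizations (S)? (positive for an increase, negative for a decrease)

26

Baseline:
  D = 34
  M = 160
  S = 216 − 2·34 + 6·160 = 1108
Policy A (D := 21):
  D = 21
  M = 160
  S = 216 − 2·21 + 6·160 = 1134
Change in S: 1134 − 1108 = 26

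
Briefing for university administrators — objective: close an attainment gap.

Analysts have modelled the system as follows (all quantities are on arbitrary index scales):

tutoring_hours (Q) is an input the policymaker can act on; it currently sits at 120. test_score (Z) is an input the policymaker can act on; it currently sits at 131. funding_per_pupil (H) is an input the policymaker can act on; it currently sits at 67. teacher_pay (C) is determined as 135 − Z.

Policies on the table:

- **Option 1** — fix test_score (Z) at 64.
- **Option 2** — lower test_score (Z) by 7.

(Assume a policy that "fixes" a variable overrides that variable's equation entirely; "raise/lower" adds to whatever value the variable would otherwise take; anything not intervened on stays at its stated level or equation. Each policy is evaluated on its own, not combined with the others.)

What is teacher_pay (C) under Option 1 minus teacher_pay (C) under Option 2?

Option 1 (Z := 64):
  Z = 64
  C = 135 − 64 = 71
Option 2 (Z − 7):
  Z = 131 − 7 = 124
  C = 135 − 124 = 11
C: 71 − 11 = 60

60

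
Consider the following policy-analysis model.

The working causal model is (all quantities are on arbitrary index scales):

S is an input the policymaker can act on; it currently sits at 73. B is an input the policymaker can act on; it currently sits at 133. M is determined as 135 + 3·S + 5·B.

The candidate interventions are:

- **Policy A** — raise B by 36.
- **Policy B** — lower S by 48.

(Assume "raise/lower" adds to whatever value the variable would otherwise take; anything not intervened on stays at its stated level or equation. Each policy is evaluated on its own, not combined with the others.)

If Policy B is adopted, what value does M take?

Policy B (S − 48):
  S = 73 − 48 = 25
  B = 133
  M = 135 + 3·25 + 5·133 = 875

875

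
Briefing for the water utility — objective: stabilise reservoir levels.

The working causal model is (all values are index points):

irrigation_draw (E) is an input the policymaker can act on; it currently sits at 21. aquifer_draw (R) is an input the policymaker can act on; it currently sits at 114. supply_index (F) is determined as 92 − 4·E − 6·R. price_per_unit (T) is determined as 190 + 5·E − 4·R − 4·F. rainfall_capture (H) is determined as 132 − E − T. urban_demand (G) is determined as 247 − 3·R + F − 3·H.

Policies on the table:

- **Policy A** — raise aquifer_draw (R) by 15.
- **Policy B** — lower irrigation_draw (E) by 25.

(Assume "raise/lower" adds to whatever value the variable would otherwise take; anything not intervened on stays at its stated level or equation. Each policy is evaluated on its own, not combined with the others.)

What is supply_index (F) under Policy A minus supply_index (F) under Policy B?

Policy A (R + 15):
  E = 21
  R = 114 + 15 = 129
  F = 92 − 4·21 − 6·129 = -766
Policy B (E − 25):
  E = 21 − 25 = -4
  R = 114
  F = 92 − 4·(-4) − 6·114 = -576
F: -766 − (-576) = -190

-190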